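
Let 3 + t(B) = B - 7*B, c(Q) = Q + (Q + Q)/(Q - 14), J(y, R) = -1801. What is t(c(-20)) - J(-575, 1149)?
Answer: 32486/17 ≈ 1910.9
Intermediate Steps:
c(Q) = Q + 2*Q/(-14 + Q) (c(Q) = Q + (2*Q)/(-14 + Q) = Q + 2*Q/(-14 + Q))
t(B) = -3 - 6*B (t(B) = -3 + (B - 7*B) = -3 - 6*B)
t(c(-20)) - J(-575, 1149) = (-3 - (-120)*(-12 - 20)/(-14 - 20)) - 1*(-1801) = (-3 - (-120)*(-32)/(-34)) + 1801 = (-3 - (-120)*(-1)*(-32)/34) + 1801 = (-3 - 6*(-320/17)) + 1801 = (-3 + 1920/17) + 1801 = 1869/17 + 1801 = 32486/17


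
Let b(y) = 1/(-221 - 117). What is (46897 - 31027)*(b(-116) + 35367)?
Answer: 94855347075/169 ≈ 5.6127e+8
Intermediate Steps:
b(y) = -1/338 (b(y) = 1/(-338) = -1/338)
(46897 - 31027)*(b(-116) + 35367) = (46897 - 31027)*(-1/338 + 35367) = 15870*(11954045/338) = 94855347075/169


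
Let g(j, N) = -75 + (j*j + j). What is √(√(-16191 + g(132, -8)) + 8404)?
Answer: √(8404 + √1290) ≈ 91.869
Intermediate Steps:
g(j, N) = -75 + j + j² (g(j, N) = -75 + (j² + j) = -75 + (j + j²) = -75 + j + j²)
√(√(-16191 + g(132, -8)) + 8404) = √(√(-16191 + (-75 + 132 + 132²)) + 8404) = √(√(-16191 + (-75 + 132 + 17424)) + 8404) = √(√(-16191 + 17481) + 8404) = √(√1290 + 8404) = √(8404 + √1290)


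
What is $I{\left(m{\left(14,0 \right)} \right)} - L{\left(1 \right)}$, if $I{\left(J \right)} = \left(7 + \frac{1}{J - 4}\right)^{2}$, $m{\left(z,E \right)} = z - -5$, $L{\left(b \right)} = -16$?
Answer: $\frac{14836}{225} \approx 65.938$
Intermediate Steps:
$m{\left(z,E \right)} = 5 + z$ ($m{\left(z,E \right)} = z + 5 = 5 + z$)
$I{\left(J \right)} = \left(7 + \frac{1}{-4 + J}\right)^{2}$
$I{\left(m{\left(14,0 \right)} \right)} - L{\left(1 \right)} = \frac{\left(-27 + 7 \left(5 + 14\right)\right)^{2}}{\left(-4 + \left(5 + 14\right)\right)^{2}} - -16 = \frac{\left(-27 + 7 \cdot 19\right)^{2}}{\left(-4 + 19\right)^{2}} + 16 = \frac{\left(-27 + 133\right)^{2}}{225} + 16 = 106^{2} \cdot \frac{1}{225} + 16 = 11236 \cdot \frac{1}{225} + 16 = \frac{11236}{225} + 16 = \frac{14836}{225}$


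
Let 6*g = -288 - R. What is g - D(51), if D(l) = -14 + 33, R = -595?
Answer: 193/6 ≈ 32.167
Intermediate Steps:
g = 307/6 (g = (-288 - 1*(-595))/6 = (-288 + 595)/6 = (⅙)*307 = 307/6 ≈ 51.167)
D(l) = 19
g - D(51) = 307/6 - 1*19 = 307/6 - 19 = 193/6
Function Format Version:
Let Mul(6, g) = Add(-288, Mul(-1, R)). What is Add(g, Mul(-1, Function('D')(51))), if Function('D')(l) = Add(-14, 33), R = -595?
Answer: Rational(193, 6) ≈ 32.167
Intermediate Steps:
g = Rational(307, 6) (g = Mul(Rational(1, 6), Add(-288, Mul(-1, -595))) = Mul(Rational(1, 6), Add(-288, 595)) = Mul(Rational(1, 6), 307) = Rational(307, 6) ≈ 51.167)
Function('D')(l) = 19
Add(g, Mul(-1, Function('D')(51))) = Add(Rational(307, 6), Mul(-1, 19)) = Add(Rational(307, 6), -19) = Rational(193, 6)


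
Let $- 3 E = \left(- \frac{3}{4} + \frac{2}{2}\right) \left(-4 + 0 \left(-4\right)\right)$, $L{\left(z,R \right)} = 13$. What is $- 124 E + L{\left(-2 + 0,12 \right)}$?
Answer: $- \frac{85}{3} \approx -28.333$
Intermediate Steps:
$E = \frac{1}{3}$ ($E = - \frac{\left(- \frac{3}{4} + \frac{2}{2}\right) \left(-4 + 0 \left(-4\right)\right)}{3} = - \frac{\left(\left(-3\right) \frac{1}{4} + 2 \cdot \frac{1}{2}\right) \left(-4 + 0\right)}{3} = - \frac{\left(- \frac{3}{4} + 1\right) \left(-4\right)}{3} = - \frac{\frac{1}{4} \left(-4\right)}{3} = \left(- \frac{1}{3}\right) \left(-1\right) = \frac{1}{3} \approx 0.33333$)
$- 124 E + L{\left(-2 + 0,12 \right)} = \left(-124\right) \frac{1}{3} + 13 = - \frac{124}{3} + 13 = - \frac{85}{3}$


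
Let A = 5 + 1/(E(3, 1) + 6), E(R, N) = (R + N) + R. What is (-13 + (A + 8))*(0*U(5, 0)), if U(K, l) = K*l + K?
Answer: 0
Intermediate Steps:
E(R, N) = N + 2*R (E(R, N) = (N + R) + R = N + 2*R)
U(K, l) = K + K*l
A = 66/13 (A = 5 + 1/((1 + 2*3) + 6) = 5 + 1/((1 + 6) + 6) = 5 + 1/(7 + 6) = 5 + 1/13 = 66/13 ≈ 5.0769)
(-13 + (A + 8))*(0*U(5, 0)) = (-13 + (66/13 + 8))*(0*(5*(1 + 0))) = (-13 + 170/13)*(0*(5*1)) = (0*5)/13 = (1/13)*0 = 0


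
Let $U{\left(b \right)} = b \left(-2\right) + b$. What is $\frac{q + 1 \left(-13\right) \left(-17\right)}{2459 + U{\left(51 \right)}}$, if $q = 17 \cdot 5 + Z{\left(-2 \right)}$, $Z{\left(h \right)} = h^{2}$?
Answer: $\frac{155}{1204} \approx 0.12874$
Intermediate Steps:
$U{\left(b \right)} = - b$ ($U{\left(b \right)} = - 2 b + b = - b$)
$q = 89$ ($q = 17 \cdot 5 + \left(-2\right)^{2} = 85 + 4 = 89$)
$\frac{q + 1 \left(-13\right) \left(-17\right)}{2459 + U{\left(51 \right)}} = \frac{89 + 1 \left(-13\right) \left(-17\right)}{2459 - 51} = \frac{89 - -221}{2459 - 51} = \frac{89 + 221}{2408} = 310 \cdot \frac{1}{2408} = \frac{155}{1204}$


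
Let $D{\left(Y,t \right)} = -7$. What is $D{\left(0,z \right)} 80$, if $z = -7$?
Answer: $-560$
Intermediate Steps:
$D{\left(0,z \right)} 80 = \left(-7\right) 80 = -560$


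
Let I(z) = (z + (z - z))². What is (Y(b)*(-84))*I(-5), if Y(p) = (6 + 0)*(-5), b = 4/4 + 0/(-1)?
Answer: 63000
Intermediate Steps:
b = 1 (b = 4*(¼) + 0*(-1) = 1 + 0 = 1)
Y(p) = -30 (Y(p) = 6*(-5) = -30)
I(z) = z² (I(z) = (z + 0)² = z²)
(Y(b)*(-84))*I(-5) = -30*(-84)*(-5)² = 2520*25 = 63000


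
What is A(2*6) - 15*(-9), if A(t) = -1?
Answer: 134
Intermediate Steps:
A(2*6) - 15*(-9) = -1 - 15*(-9) = -1 + 135 = 134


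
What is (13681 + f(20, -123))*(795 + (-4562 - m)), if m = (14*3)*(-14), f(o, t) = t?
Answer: -43100882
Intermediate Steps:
m = -588 (m = 42*(-14) = -588)
(13681 + f(20, -123))*(795 + (-4562 - m)) = (13681 - 123)*(795 + (-4562 - 1*(-588))) = 13558*(795 + (-4562 + 588)) = 13558*(795 - 3974) = 13558*(-3179) = -43100882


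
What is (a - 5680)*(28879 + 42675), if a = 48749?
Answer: 3081759226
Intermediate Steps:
(a - 5680)*(28879 + 42675) = (48749 - 5680)*(28879 + 42675) = 43069*71554 = 3081759226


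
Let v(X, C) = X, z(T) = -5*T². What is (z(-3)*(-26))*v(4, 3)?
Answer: 4680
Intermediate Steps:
(z(-3)*(-26))*v(4, 3) = (-5*(-3)²*(-26))*4 = (-5*9*(-26))*4 = -45*(-26)*4 = 1170*4 = 4680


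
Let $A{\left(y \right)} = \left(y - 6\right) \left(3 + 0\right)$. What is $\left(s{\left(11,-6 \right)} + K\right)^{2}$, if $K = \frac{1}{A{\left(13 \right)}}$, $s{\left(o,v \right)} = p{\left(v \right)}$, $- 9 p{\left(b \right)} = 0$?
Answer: $\frac{1}{441} \approx 0.0022676$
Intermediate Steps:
$p{\left(b \right)} = 0$ ($p{\left(b \right)} = \left(- \frac{1}{9}\right) 0 = 0$)
$s{\left(o,v \right)} = 0$
$A{\left(y \right)} = -18 + 3 y$ ($A{\left(y \right)} = \left(-6 + y\right) 3 = -18 + 3 y$)
$K = \frac{1}{21}$ ($K = \frac{1}{-18 + 3 \cdot 13} = \frac{1}{-18 + 39} = \frac{1}{21} \approx 0.047619$)
$\left(s{\left(11,-6 \right)} + K\right)^{2} = \left(0 + \frac{1}{21}\right)^{2} = \left(\frac{1}{21}\right)^{2} = \frac{1}{441}$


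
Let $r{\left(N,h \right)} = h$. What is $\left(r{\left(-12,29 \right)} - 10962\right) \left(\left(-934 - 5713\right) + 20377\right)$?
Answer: $-150110090$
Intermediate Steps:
$\left(r{\left(-12,29 \right)} - 10962\right) \left(\left(-934 - 5713\right) + 20377\right) = \left(29 - 10962\right) \left(\left(-934 - 5713\right) + 20377\right) = - 10933 \left(-6647 + 20377\right) = \left(-10933\right) 13730 = -150110090$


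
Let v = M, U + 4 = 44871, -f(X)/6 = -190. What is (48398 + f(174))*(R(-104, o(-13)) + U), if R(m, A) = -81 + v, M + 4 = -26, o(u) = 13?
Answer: 2217122728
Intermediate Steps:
f(X) = 1140 (f(X) = -6*(-190) = 1140)
M = -30 (M = -4 - 26 = -30)
U = 44867 (U = -4 + 44871 = 44867)
v = -30
R(m, A) = -111 (R(m, A) = -81 - 30 = -111)
(48398 + f(174))*(R(-104, o(-13)) + U) = (48398 + 1140)*(-111 + 44867) = 49538*44756 = 2217122728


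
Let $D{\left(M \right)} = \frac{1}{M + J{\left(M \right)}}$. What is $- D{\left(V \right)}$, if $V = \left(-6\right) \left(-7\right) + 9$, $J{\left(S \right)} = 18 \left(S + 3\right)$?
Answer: $- \frac{1}{1023} \approx -0.00097752$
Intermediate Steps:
$J{\left(S \right)} = 54 + 18 S$ ($J{\left(S \right)} = 18 \left(3 + S\right) = 54 + 18 S$)
$V = 51$ ($V = 42 + 9 = 51$)
$D{\left(M \right)} = \frac{1}{54 + 19 M}$ ($D{\left(M \right)} = \frac{1}{M + \left(54 + 18 M\right)} = \frac{1}{54 + 19 M}$)
$- D{\left(V \right)} = - \frac{1}{54 + 19 \cdot 51} = - \frac{1}{54 + 969} = - \frac{1}{1023}$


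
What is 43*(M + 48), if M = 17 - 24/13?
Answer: 35303/13 ≈ 2715.6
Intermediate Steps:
M = 197/13 (M = 17 - 24*1/13 = 17 - 24/13 = 197/13 ≈ 15.154)
43*(M + 48) = 43*(197/13 + 48) = 43*(821/13) = 35303/13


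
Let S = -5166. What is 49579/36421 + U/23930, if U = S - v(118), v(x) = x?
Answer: 11557871/10134355 ≈ 1.1405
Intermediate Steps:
U = -5284 (U = -5166 - 1*118 = -5166 - 118 = -5284)
49579/36421 + U/23930 = 49579/36421 - 5284/23930 = 49579*(1/36421) - 5284*1/23930 = 1153/847 - 2642/11965 = 11557871/10134355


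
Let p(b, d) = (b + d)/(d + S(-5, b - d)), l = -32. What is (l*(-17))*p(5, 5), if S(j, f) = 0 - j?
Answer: 544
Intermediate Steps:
S(j, f) = -j
p(b, d) = (b + d)/(5 + d) (p(b, d) = (b + d)/(d - 1*(-5)) = (b + d)/(d + 5) = (b + d)/(5 + d))
(l*(-17))*p(5, 5) = (-32*(-17))*((5 + 5)/(5 + 5)) = 544*(10/10) = 544*((⅒)*10) = 544*1 = 544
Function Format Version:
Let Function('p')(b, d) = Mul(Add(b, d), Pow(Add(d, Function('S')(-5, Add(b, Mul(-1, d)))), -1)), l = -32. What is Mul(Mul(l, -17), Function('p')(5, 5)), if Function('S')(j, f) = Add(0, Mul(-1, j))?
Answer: 544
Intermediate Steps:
Function('S')(j, f) = Mul(-1, j)
Function('p')(b, d) = Mul(Pow(Add(5, d), -1), Add(b, d)) (Function('p')(b, d) = Mul(Add(b, d), Pow(Add(d, Mul(-1, -5)), -1)) = Mul(Add(b, d), Pow(Add(d, 5), -1)) = Mul(Add(b, d), Pow(Add(5, d), -1)) = Mul(Pow(Add(5, d), -1), Add(b, d)))
Mul(Mul(l, -17), Function('p')(5, 5)) = Mul(Mul(-32, -17), Mul(Pow(Add(5, 5), -1), Add(5, 5))) = Mul(544, Mul(Pow(10, -1), 10)) = Mul(544, Mul(Rational(1, 10), 10)) = Mul(544, 1) = 544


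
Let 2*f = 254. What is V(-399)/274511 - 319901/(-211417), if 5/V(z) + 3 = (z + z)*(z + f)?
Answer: 19060800787444868/12596951306359611 ≈ 1.5131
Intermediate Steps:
f = 127 (f = (½)*254 = 127)
V(z) = 5/(-3 + 2*z*(127 + z)) (V(z) = 5/(-3 + (z + z)*(z + 127)) = 5/(-3 + (2*z)*(127 + z)) = 5/(-3 + 2*z*(127 + z)))
V(-399)/274511 - 319901/(-211417) = (5/(-3 + 2*(-399)² + 254*(-399)))/274511 - 319901/(-211417) = (5/(-3 + 2*159201 - 101346))*(1/274511) - 319901*(-1/211417) = (5/(-3 + 318402 - 101346))*(1/274511) + 319901/211417 = (5/217053)*(1/274511) + 319901/211417 = 5/59583436083 + 319901/211417 = 19060800787444868/12596951306359611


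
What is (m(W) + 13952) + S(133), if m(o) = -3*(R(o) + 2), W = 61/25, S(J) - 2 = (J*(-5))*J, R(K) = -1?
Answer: -74494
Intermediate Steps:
S(J) = 2 - 5*J² (S(J) = 2 + (J*(-5))*J = 2 + (-5*J)*J = 2 - 5*J²)
W = 61/25 (W = 61*(1/25) = 61/25 ≈ 2.4400)
m(o) = -3 (m(o) = -3*(-1 + 2) = -3*1 = -3)
(m(W) + 13952) + S(133) = (-3 + 13952) + (2 - 5*133²) = 13949 + (2 - 5*17689) = 13949 + (2 - 88445) = 13949 - 88443 = -74494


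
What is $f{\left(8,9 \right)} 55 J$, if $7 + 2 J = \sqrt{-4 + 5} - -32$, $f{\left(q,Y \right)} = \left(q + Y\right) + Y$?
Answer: $18590$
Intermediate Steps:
$f{\left(q,Y \right)} = q + 2 Y$ ($f{\left(q,Y \right)} = \left(Y + q\right) + Y = q + 2 Y$)
$J = 13$ ($J = - \frac{7}{2} + \frac{\sqrt{-4 + 5} - -32}{2} = - \frac{7}{2} + \frac{\sqrt{1} + 32}{2} = - \frac{7}{2} + \frac{1 + 32}{2} = - \frac{7}{2} + \frac{1}{2} \cdot 33 = - \frac{7}{2} + \frac{33}{2} = 13$)
$f{\left(8,9 \right)} 55 J = \left(8 + 2 \cdot 9\right) 55 \cdot 13 = \left(8 + 18\right) 55 \cdot 13 = 26 \cdot 55 \cdot 13 = 1430 \cdot 13 = 18590$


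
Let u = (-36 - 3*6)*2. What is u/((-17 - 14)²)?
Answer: -108/961 ≈ -0.11238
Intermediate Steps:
u = -108 (u = (-36 - 18)*2 = -54*2 = -108)
u/((-17 - 14)²) = -108/(-17 - 14)² = -108/((-31)²) = -108/961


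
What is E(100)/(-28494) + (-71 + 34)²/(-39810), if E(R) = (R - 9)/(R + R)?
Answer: -260175997/7562307600 ≈ -0.034404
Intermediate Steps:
E(R) = (-9 + R)/(2*R) (E(R) = (-9 + R)/((2*R)) = (-9 + R)*(1/(2*R)) = (-9 + R)/(2*R))
E(100)/(-28494) + (-71 + 34)²/(-39810) = ((½)*(-9 + 100)/100)/(-28494) + (-71 + 34)²/(-39810) = ((½)*(1/100)*91)*(-1/28494) + (-37)²*(-1/39810) = (91/200)*(-1/28494) + 1369*(-1/39810) = -91/5698800 - 1369/39810 = -260175997/7562307600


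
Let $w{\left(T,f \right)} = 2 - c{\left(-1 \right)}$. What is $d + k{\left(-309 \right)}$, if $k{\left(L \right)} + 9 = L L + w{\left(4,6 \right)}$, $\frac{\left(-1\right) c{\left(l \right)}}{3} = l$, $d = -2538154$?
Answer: $-2442683$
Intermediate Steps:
$c{\left(l \right)} = - 3 l$
$w{\left(T,f \right)} = -1$ ($w{\left(T,f \right)} = 2 - \left(-3\right) \left(-1\right) = 2 - 3 = -1$)
$k{\left(L \right)} = -10 + L^{2}$ ($k{\left(L \right)} = -9 + \left(L L - 1\right) = -9 + \left(L^{2} - 1\right) = -9 + \left(-1 + L^{2}\right) = -10 + L^{2}$)
$d + k{\left(-309 \right)} = -2538154 - \left(10 - \left(-309\right)^{2}\right) = -2538154 + \left(-10 + 95481\right) = -2538154 + 95471 = -2442683$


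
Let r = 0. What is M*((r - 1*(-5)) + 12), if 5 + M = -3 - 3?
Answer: -187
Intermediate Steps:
M = -11 (M = -5 + (-3 - 3) = -5 - 6 = -11)
M*((r - 1*(-5)) + 12) = -11*((0 - 1*(-5)) + 12) = -11*((0 + 5) + 12) = -11*(5 + 12) = -11*17 = -187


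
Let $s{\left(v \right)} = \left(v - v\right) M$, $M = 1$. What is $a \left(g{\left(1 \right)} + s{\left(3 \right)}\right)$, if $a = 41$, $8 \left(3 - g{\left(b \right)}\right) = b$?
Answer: $\frac{943}{8} \approx 117.88$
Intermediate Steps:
$g{\left(b \right)} = 3 - \frac{b}{8}$
$s{\left(v \right)} = 0$ ($s{\left(v \right)} = \left(v - v\right) 1 = 0 \cdot 1 = 0$)
$a \left(g{\left(1 \right)} + s{\left(3 \right)}\right) = 41 \left(\left(3 - \frac{1}{8}\right) + 0\right) = 41 \left(\frac{23}{8} + 0\right) = 41 \cdot \frac{23}{8} = \frac{943}{8}$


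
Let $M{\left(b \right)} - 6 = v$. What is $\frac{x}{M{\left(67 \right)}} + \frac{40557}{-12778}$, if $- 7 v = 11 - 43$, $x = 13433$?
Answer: $\frac{299631725}{236393} \approx 1267.5$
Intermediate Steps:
$v = \frac{32}{7}$ ($v = - \frac{11 - 43}{7} = \left(- \frac{1}{7}\right) \left(-32\right) = \frac{32}{7} \approx 4.5714$)
$M{\left(b \right)} = \frac{74}{7}$ ($M{\left(b \right)} = 6 + \frac{32}{7} = \frac{74}{7}$)
$\frac{x}{M{\left(67 \right)}} + \frac{40557}{-12778} = \frac{13433}{\frac{74}{7}} + \frac{40557}{-12778} = 13433 \cdot \frac{7}{74} + 40557 \left(- \frac{1}{12778}\right) = \frac{94031}{74} - \frac{40557}{12778} = \frac{299631725}{236393}$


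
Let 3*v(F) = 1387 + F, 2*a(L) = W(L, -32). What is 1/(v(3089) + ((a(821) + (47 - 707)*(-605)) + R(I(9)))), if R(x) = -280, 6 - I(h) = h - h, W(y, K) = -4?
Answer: 1/400510 ≈ 2.4968e-6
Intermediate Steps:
I(h) = 6 (I(h) = 6 - (h - h) = 6 - 1*0 = 6 + 0 = 6)
a(L) = -2 (a(L) = (½)*(-4) = -2)
v(F) = 1387/3 + F/3 (v(F) = (1387 + F)/3 = 1387/3 + F/3)
1/(v(3089) + ((a(821) + (47 - 707)*(-605)) + R(I(9)))) = 1/((1387/3 + (⅓)*3089) + ((-2 + (47 - 707)*(-605)) - 280)) = 1/((1387/3 + 3089/3) + ((-2 - 660*(-605)) - 280)) = 1/(1492 + ((-2 + 399300) - 280)) = 1/(1492 + (399298 - 280)) = 1/(1492 + 399018) = 1/400510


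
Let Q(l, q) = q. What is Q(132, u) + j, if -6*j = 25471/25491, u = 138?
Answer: 21081077/152946 ≈ 137.83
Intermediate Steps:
j = -25471/152946 (j = -25471/(6*25491) = -1/6*25471/25491 = -25471/152946 ≈ -0.16654)
Q(132, u) + j = 138 - 25471/152946 = 21081077/152946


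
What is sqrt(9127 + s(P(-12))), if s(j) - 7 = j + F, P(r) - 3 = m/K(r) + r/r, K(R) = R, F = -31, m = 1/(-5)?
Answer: sqrt(8196315)/30 ≈ 95.431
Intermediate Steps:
m = -1/5 ≈ -0.20000
P(r) = 4 - 1/(5*r) (P(r) = 3 + (-1/(5*r) + r/r) = 3 + (-1/(5*r) + 1) = 3 + (1 - 1/(5*r)) = 4 - 1/(5*r))
s(j) = -24 + j (s(j) = 7 + (j - 31) = 7 + (-31 + j) = -24 + j)
sqrt(9127 + s(P(-12))) = sqrt(9127 + (-24 + (4 - 1/5/(-12)))) = sqrt(9127 + (-24 + (4 - 1/5*(-1/12)))) = sqrt(9127 + (-24 + (4 + 1/60))) = sqrt(9127 + (-24 + 241/60)) = sqrt(9127 - 1199/60) = sqrt(546421/60) = sqrt(8196315)/30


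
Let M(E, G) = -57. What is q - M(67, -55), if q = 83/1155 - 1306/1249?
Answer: 80823152/1442595 ≈ 56.026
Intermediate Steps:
q = -1404763/1442595 (q = 83*(1/1155) - 1306*1/1249 = 83/1155 - 1306/1249 = -1404763/1442595 ≈ -0.97377)
q - M(67, -55) = -1404763/1442595 - 1*(-57) = -1404763/1442595 + 57 = 80823152/1442595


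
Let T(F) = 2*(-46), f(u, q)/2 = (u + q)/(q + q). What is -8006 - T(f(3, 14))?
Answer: -7914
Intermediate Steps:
f(u, q) = (q + u)/q (f(u, q) = 2*((u + q)/(q + q)) = 2*((q + u)/((2*q))) = 2*((q + u)*(1/(2*q))) = 2*((q + u)/(2*q)) = (q + u)/q)
T(F) = -92
-8006 - T(f(3, 14)) = -8006 - 1*(-92) = -8006 + 92 = -7914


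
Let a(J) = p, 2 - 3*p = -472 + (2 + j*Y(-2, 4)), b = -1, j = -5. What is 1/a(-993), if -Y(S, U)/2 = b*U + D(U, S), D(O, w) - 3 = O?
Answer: 3/442 ≈ 0.0067873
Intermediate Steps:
D(O, w) = 3 + O
Y(S, U) = -6 (Y(S, U) = -2*(-U + (3 + U)) = -2*3 = -6)
p = 442/3 (p = ⅔ - (-472 + (2 - 5*(-6)))/3 = ⅔ - (-472 + (2 + 30))/3 = ⅔ - (-472 + 32)/3 = ⅔ - ⅓*(-440) = ⅔ + 440/3 = 442/3 ≈ 147.33)
a(J) = 442/3
1/a(-993) = 1/(442/3) = 3/442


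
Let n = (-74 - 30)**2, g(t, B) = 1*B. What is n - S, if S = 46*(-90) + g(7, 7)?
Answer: 14949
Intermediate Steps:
g(t, B) = B
n = 10816 (n = (-104)**2 = 10816)
S = -4133 (S = 46*(-90) + 7 = -4140 + 7 = -4133)
n - S = 10816 - 1*(-4133) = 10816 + 4133 = 14949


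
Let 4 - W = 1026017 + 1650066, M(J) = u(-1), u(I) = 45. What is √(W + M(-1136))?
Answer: I*√2676034 ≈ 1635.9*I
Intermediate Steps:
M(J) = 45
W = -2676079 (W = 4 - (1026017 + 1650066) = 4 - 1*2676083 = 4 - 2676083 = -2676079)
√(W + M(-1136)) = √(-2676079 + 45) = √(-2676034) = I*√2676034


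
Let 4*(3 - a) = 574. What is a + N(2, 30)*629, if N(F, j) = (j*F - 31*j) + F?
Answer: -1092225/2 ≈ -5.4611e+5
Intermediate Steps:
a = -281/2 (a = 3 - 1/4*574 = 3 - 287/2 = -281/2 ≈ -140.50)
N(F, j) = F - 31*j + F*j (N(F, j) = (F*j - 31*j) + F = (-31*j + F*j) + F = F - 31*j + F*j)
a + N(2, 30)*629 = -281/2 + (2 - 31*30 + 2*30)*629 = -281/2 + (2 - 930 + 60)*629 = -281/2 - 868*629 = -281/2 - 545972 = -1092225/2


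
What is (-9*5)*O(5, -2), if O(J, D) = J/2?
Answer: -225/2 ≈ -112.50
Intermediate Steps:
O(J, D) = J/2 (O(J, D) = J*(1/2) = J/2)
(-9*5)*O(5, -2) = (-9*5)*((1/2)*5) = -45*5/2 = -225/2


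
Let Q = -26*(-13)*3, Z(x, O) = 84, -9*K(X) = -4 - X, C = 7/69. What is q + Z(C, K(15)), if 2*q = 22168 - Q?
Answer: 10661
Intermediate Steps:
C = 7/69 (C = 7*(1/69) = 7/69 ≈ 0.10145)
K(X) = 4/9 + X/9 (K(X) = -(-4 - X)/9 = 4/9 + X/9)
Q = 1014 (Q = 338*3 = 1014)
q = 10577 (q = (22168 - 1*1014)/2 = (22168 - 1014)/2 = (½)*21154 = 10577)
q + Z(C, K(15)) = 10577 + 84 = 10661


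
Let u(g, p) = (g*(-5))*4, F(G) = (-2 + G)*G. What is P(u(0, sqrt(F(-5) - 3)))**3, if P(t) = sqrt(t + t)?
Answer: 0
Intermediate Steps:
F(G) = G*(-2 + G)
u(g, p) = -20*g (u(g, p) = -5*g*4 = -20*g)
P(t) = sqrt(2)*sqrt(t) (P(t) = sqrt(2*t) = sqrt(2)*sqrt(t))
P(u(0, sqrt(F(-5) - 3)))**3 = (sqrt(2)*sqrt(-20*0))**3 = (sqrt(2)*sqrt(0))**3 = (sqrt(2)*0)**3 = 0**3 = 0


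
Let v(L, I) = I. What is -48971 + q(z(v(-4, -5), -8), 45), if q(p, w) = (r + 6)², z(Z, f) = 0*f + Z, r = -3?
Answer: -48962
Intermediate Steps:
z(Z, f) = Z (z(Z, f) = 0 + Z = Z)
q(p, w) = 9 (q(p, w) = (-3 + 6)² = 3² = 9)
-48971 + q(z(v(-4, -5), -8), 45) = -48971 + 9 = -48962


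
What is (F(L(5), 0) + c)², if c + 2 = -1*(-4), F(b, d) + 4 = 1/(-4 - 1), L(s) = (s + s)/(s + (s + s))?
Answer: 121/25 ≈ 4.8400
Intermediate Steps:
L(s) = ⅔ (L(s) = (2*s)/(s + 2*s) = (2*s)/((3*s)) = (2*s)*(1/(3*s)) = ⅔)
F(b, d) = -21/5 (F(b, d) = -4 + 1/(-4 - 1) = -4 + 1/(-5) = -4 - ⅕ = -21/5)
c = 2 (c = -2 - 1*(-4) = -2 + 4 = 2)
(F(L(5), 0) + c)² = (-21/5 + 2)² = (-11/5)² = 121/25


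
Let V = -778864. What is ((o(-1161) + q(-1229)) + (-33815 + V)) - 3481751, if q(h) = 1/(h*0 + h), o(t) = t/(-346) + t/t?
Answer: -1826135794863/425234 ≈ -4.2944e+6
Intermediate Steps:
o(t) = 1 - t/346 (o(t) = t*(-1/346) + 1 = -t/346 + 1 = 1 - t/346)
q(h) = 1/h (q(h) = 1/(0 + h) = 1/h)
((o(-1161) + q(-1229)) + (-33815 + V)) - 3481751 = (((1 - 1/346*(-1161)) + 1/(-1229)) + (-33815 - 778864)) - 3481751 = (((1 + 1161/346) - 1/1229) - 812679) - 3481751 = ((1507/346 - 1/1229) - 812679) - 3481751 = (1851757/425234 - 812679) - 3481751 = -345576890129/425234 - 3481751 = -1826135794863/425234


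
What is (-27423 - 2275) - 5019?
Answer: -34717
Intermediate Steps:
(-27423 - 2275) - 5019 = -29698 - 5019 = -34717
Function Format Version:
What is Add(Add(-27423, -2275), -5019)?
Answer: -34717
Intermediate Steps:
Add(Add(-27423, -2275), -5019) = Add(-29698, -5019) = -34717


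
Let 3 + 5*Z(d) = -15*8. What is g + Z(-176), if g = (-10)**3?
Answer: -5123/5 ≈ -1024.6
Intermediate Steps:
Z(d) = -123/5 (Z(d) = -3/5 + (-15*8)/5 = -3/5 + (1/5)*(-120) = -3/5 - 24 = -123/5)
g = -1000
g + Z(-176) = -1000 - 123/5 = -5123/5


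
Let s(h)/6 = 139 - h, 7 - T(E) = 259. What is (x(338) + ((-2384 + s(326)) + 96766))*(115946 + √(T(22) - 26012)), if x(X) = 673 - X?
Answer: 10851965870 + 1310330*I*√134 ≈ 1.0852e+10 + 1.5168e+7*I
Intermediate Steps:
T(E) = -252 (T(E) = 7 - 1*259 = 7 - 259 = -252)
s(h) = 834 - 6*h (s(h) = 6*(139 - h) = 834 - 6*h)
(x(338) + ((-2384 + s(326)) + 96766))*(115946 + √(T(22) - 26012)) = ((673 - 1*338) + ((-2384 + (834 - 6*326)) + 96766))*(115946 + √(-252 - 26012)) = ((673 - 338) + ((-2384 + (834 - 1956)) + 96766))*(115946 + √(-26264)) = (335 + ((-2384 - 1122) + 96766))*(115946 + 14*I*√134) = (335 + (-3506 + 96766))*(115946 + 14*I*√134) = (335 + 93260)*(115946 + 14*I*√134) = 93595*(115946 + 14*I*√134) = 10851965870 + 1310330*I*√134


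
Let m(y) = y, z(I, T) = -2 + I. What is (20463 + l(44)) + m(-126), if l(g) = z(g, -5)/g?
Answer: 447435/22 ≈ 20338.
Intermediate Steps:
l(g) = (-2 + g)/g
(20463 + l(44)) + m(-126) = (20463 + (-2 + 44)/44) - 126 = (20463 + (1/44)*42) - 126 = (20463 + 21/22) - 126 = 450207/22 - 126 = 447435/22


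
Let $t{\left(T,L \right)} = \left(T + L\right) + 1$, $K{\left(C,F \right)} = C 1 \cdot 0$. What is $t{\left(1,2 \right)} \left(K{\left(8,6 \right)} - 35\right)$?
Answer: $-140$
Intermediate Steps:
$K{\left(C,F \right)} = 0$ ($K{\left(C,F \right)} = C 0 = 0$)
$t{\left(T,L \right)} = 1 + L + T$ ($t{\left(T,L \right)} = \left(L + T\right) + 1 = 1 + L + T$)
$t{\left(1,2 \right)} \left(K{\left(8,6 \right)} - 35\right) = \left(1 + 2 + 1\right) \left(0 - 35\right) = 4 \left(-35\right) = -140$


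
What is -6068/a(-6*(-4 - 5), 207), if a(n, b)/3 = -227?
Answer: 6068/681 ≈ 8.9104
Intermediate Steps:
a(n, b) = -681 (a(n, b) = 3*(-227) = -681)
-6068/a(-6*(-4 - 5), 207) = -6068/(-681) = -6068*(-1/681) = 6068/681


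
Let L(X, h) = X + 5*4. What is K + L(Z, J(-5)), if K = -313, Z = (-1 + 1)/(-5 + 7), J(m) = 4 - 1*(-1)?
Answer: -293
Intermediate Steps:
J(m) = 5 (J(m) = 4 + 1 = 5)
Z = 0 (Z = 0/2 = 0*(½) = 0)
L(X, h) = 20 + X (L(X, h) = X + 20 = 20 + X)
K + L(Z, J(-5)) = -313 + (20 + 0) = -313 + 20 = -293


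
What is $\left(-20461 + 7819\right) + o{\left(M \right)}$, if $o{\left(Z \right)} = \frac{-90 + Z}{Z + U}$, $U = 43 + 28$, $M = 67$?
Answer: $- \frac{75853}{6} \approx -12642.0$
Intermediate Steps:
$U = 71$
$o{\left(Z \right)} = \frac{-90 + Z}{71 + Z}$ ($o{\left(Z \right)} = \frac{-90 + Z}{Z + 71} = \frac{-90 + Z}{71 + Z}$)
$\left(-20461 + 7819\right) + o{\left(M \right)} = \left(-20461 + 7819\right) + \frac{-90 + 67}{71 + 67} = -12642 + \frac{1}{138} \left(-23\right) = -12642 - \frac{1}{6} = - \frac{75853}{6}$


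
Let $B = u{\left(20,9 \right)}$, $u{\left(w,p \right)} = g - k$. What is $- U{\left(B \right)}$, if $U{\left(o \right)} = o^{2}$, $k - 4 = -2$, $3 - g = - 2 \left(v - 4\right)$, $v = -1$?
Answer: $-81$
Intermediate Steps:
$g = -7$ ($g = 3 - - 2 \left(-1 - 4\right) = 3 - \left(-2\right) \left(-5\right) = 3 - 10 = -7$)
$k = 2$ ($k = 4 - 2 = 2$)
$u{\left(w,p \right)} = -9$ ($u{\left(w,p \right)} = -7 - 2 = -9$)
$B = -9$
$- U{\left(B \right)} = - \left(-9\right)^{2} = \left(-1\right) 81 = -81$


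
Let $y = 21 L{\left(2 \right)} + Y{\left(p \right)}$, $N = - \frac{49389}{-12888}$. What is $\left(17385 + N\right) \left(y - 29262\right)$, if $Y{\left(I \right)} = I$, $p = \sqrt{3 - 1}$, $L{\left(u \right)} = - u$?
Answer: $- \frac{91211658483}{179} + \frac{74702423 \sqrt{2}}{4296} \approx -5.0954 \cdot 10^{8}$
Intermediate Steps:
$p = \sqrt{2} \approx 1.4142$
$N = \frac{16463}{4296}$ ($N = \left(-49389\right) \left(- \frac{1}{12888}\right) = \frac{16463}{4296} \approx 3.8322$)
$y = -42 + \sqrt{2}$ ($y = 21 \left(\left(-1\right) 2\right) + \sqrt{2} = 21 \left(-2\right) + \sqrt{2} = -42 + \sqrt{2} \approx -40.586$)
$\left(17385 + N\right) \left(y - 29262\right) = \left(17385 + \frac{16463}{4296}\right) \left(\left(-42 + \sqrt{2}\right) - 29262\right) = \frac{74702423 \left(-29304 + \sqrt{2}\right)}{4296} = - \frac{91211658483}{179} + \frac{74702423 \sqrt{2}}{4296}$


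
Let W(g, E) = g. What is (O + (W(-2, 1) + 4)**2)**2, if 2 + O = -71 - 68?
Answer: 18769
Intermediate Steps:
O = -141 (O = -2 + (-71 - 68) = -2 - 139 = -141)
(O + (W(-2, 1) + 4)**2)**2 = (-141 + (-2 + 4)**2)**2 = (-141 + 2**2)**2 = (-141 + 4)**2 = (-137)**2 = 18769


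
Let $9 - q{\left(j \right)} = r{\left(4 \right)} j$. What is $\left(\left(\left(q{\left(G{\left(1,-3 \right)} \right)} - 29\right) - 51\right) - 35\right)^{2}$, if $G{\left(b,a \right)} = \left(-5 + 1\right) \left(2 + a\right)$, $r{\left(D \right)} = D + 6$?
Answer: $21316$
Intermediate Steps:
$r{\left(D \right)} = 6 + D$
$G{\left(b,a \right)} = -8 - 4 a$ ($G{\left(b,a \right)} = - 4 \left(2 + a\right) = -8 - 4 a$)
$q{\left(j \right)} = 9 - 10 j$ ($q{\left(j \right)} = 9 - \left(6 + 4\right) j = 9 - 10 j$)
$\left(\left(\left(q{\left(G{\left(1,-3 \right)} \right)} - 29\right) - 51\right) - 35\right)^{2} = \left(\left(\left(\left(9 - 10 \left(-8 - -12\right)\right) - 29\right) - 51\right) - 35\right)^{2} = \left(\left(\left(\left(9 - 10 \left(-8 + 12\right)\right) - 29\right) - 51\right) - 35\right)^{2} = \left(\left(\left(\left(9 - 40\right) - 29\right) - 51\right) - 35\right)^{2} = \left(\left(\left(-31 - 29\right) - 51\right) - 35\right)^{2} = \left(\left(-60 - 51\right) - 35\right)^{2} = \left(-111 - 35\right)^{2} = \left(-146\right)^{2} = 21316$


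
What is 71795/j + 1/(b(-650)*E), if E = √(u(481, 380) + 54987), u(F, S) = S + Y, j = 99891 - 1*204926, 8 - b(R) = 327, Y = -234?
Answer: -14359/21007 - √55133/17587427 ≈ -0.68355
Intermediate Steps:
b(R) = -319 (b(R) = 8 - 1*327 = 8 - 327 = -319)
j = -105035 (j = 99891 - 204926 = -105035)
u(F, S) = -234 + S (u(F, S) = S - 234 = -234 + S)
E = √55133 (E = √((-234 + 380) + 54987) = √(146 + 54987) = √55133 ≈ 234.80)
71795/j + 1/(b(-650)*E) = 71795/(-105035) + 1/((-319)*(√55133)) = 71795*(-1/105035) - √55133/17587427 = -14359/21007 - √55133/17587427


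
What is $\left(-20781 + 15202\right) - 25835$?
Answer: $-31414$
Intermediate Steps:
$\left(-20781 + 15202\right) - 25835 = -5579 - 25835 = -31414$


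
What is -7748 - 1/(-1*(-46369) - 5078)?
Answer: -319922669/41291 ≈ -7748.0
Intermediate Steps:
-7748 - 1/(-1*(-46369) - 5078) = -7748 - 1/(46369 - 5078) = -7748 - 1/41291 = -319922669/41291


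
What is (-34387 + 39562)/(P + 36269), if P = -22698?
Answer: 5175/13571 ≈ 0.38133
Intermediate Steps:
(-34387 + 39562)/(P + 36269) = (-34387 + 39562)/(-22698 + 36269) = 5175/13571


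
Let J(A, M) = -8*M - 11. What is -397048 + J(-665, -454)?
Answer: -393427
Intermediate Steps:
J(A, M) = -11 - 8*M
-397048 + J(-665, -454) = -397048 + (-11 - 8*(-454)) = -397048 + (-11 + 3632) = -397048 + 3621 = -393427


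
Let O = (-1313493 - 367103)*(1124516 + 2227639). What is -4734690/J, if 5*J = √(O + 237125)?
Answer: 4734690*I*√5633618047255/1126723609451 ≈ 9.974*I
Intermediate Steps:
O = -5633618284380 (O = -1680596*3352155 = -5633618284380)
J = I*√5633618047255/5 (J = √(-5633618284380 + 237125)/5 = √(-5633618047255)/5 = (I*√5633618047255)/5 = I*√5633618047255/5 ≈ 4.7471e+5*I)
-4734690/J = -4734690*(-I*√5633618047255/1126723609451) = -(-4734690)*I*√5633618047255/1126723609451 = 4734690*I*√5633618047255/1126723609451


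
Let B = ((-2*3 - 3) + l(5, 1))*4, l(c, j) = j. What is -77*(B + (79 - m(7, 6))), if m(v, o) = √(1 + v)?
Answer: -3619 + 154*√2 ≈ -3401.2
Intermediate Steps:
B = -32 (B = ((-2*3 - 3) + 1)*4 = ((-6 - 3) + 1)*4 = (-9 + 1)*4 = -8*4 = -32)
-77*(B + (79 - m(7, 6))) = -77*(-32 + (79 - √(1 + 7))) = -77*(-32 + (79 - √8)) = -77*(-32 + (79 - 2*√2)) = -77*(47 - 2*√2) = -3619 + 154*√2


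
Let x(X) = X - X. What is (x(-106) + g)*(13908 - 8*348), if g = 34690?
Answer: 385891560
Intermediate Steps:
x(X) = 0
(x(-106) + g)*(13908 - 8*348) = (0 + 34690)*(13908 - 8*348) = 34690*(13908 - 2784) = 34690*11124 = 385891560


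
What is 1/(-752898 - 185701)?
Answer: -1/938599 ≈ -1.0654e-6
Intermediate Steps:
1/(-752898 - 185701) = 1/(-938599) = -1/938599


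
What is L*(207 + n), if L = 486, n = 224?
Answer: 209466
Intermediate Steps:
L*(207 + n) = 486*(207 + 224) = 486*431 = 209466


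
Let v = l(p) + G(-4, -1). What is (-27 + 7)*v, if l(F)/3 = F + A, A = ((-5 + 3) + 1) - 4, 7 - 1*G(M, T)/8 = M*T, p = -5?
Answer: 120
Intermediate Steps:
G(M, T) = 56 - 8*M*T
A = -5 (A = (-2 + 1) - 4 = -1 - 4 = -5)
l(F) = -15 + 3*F (l(F) = 3*(F - 5) = 3*(-5 + F) = -15 + 3*F)
v = -6 (v = (-15 + 3*(-5)) + (56 - 8*(-4)*(-1)) = (-15 - 15) + (56 - 32) = -30 + 24 = -6)
(-27 + 7)*v = (-27 + 7)*(-6) = -20*(-6) = 120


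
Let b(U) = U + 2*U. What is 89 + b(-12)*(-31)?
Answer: 1205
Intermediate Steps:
b(U) = 3*U
89 + b(-12)*(-31) = 89 + (3*(-12))*(-31) = 89 - 36*(-31) = 89 + 1116 = 1205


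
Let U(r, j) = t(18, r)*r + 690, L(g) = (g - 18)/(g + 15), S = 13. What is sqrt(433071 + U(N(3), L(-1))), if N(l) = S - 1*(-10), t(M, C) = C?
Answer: sqrt(434290) ≈ 659.01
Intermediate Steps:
L(g) = (-18 + g)/(15 + g)
N(l) = 23 (N(l) = 13 - 1*(-10) = 13 + 10 = 23)
U(r, j) = 690 + r**2 (U(r, j) = r*r + 690 = r**2 + 690 = 690 + r**2)
sqrt(433071 + U(N(3), L(-1))) = sqrt(433071 + (690 + 23**2)) = sqrt(433071 + (690 + 529)) = sqrt(433071 + 1219) = sqrt(434290)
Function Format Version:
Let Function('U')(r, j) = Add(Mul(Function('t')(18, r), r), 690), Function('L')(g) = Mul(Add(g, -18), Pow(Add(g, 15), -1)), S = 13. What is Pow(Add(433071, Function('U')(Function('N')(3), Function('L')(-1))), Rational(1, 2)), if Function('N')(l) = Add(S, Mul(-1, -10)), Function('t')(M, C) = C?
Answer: Pow(434290, Rational(1, 2)) ≈ 659.01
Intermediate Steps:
Function('L')(g) = Mul(Pow(Add(15, g), -1), Add(-18, g)) (Function('L')(g) = Mul(Add(-18, g), Pow(Add(15, g), -1)) = Mul(Pow(Add(15, g), -1), Add(-18, g)))
Function('N')(l) = 23 (Function('N')(l) = Add(13, Mul(-1, -10)) = Add(13, 10) = 23)
Function('U')(r, j) = Add(690, Pow(r, 2)) (Function('U')(r, j) = Add(Mul(r, r), 690) = Add(Pow(r, 2), 690) = Add(690, Pow(r, 2)))
Pow(Add(433071, Function('U')(Function('N')(3), Function('L')(-1))), Rational(1, 2)) = Pow(Add(433071, Add(690, Pow(23, 2))), Rational(1, 2)) = Pow(Add(433071, Add(690, 529)), Rational(1, 2)) = Pow(Add(433071, 1219), Rational(1, 2)) = Pow(434290, Rational(1, 2))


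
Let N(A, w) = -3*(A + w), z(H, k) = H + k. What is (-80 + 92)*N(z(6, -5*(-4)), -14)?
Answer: -432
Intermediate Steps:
N(A, w) = -3*A - 3*w
(-80 + 92)*N(z(6, -5*(-4)), -14) = (-80 + 92)*(-3*(6 - 5*(-4)) - 3*(-14)) = 12*(-3*(6 + 20) + 42) = 12*(-3*26 + 42) = 12*(-78 + 42) = 12*(-36) = -432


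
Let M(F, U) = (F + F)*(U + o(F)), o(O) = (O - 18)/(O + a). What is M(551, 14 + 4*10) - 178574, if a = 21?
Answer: -2596861/22 ≈ -1.1804e+5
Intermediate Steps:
o(O) = (-18 + O)/(21 + O) (o(O) = (O - 18)/(O + 21) = (-18 + O)/(21 + O))
M(F, U) = 2*F*(U + (-18 + F)/(21 + F)) (M(F, U) = (F + F)*(U + (-18 + F)/(21 + F)) = (2*F)*(U + (-18 + F)/(21 + F)) = 2*F*(U + (-18 + F)/(21 + F)))
M(551, 14 + 4*10) - 178574 = 2*551*(-18 + 551 + (14 + 4*10)*(21 + 551))/(21 + 551) - 178574 = 2*551*(-18 + 551 + (14 + 40)*572)/572 - 178574 = 2*551*(1/572)*(-18 + 551 + 54*572) - 178574 = 2*551*(1/572)*(-18 + 551 + 30888) - 178574 = 2*551*(1/572)*31421 - 178574 = 1331767/22 - 178574 = -2596861/22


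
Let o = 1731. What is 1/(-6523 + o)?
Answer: -1/4792 ≈ -0.00020868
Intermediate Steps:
1/(-6523 + o) = 1/(-6523 + 1731) = 1/(-4792) = -1/4792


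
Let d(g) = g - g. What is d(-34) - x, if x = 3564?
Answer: -3564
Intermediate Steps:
d(g) = 0
d(-34) - x = 0 - 1*3564 = 0 - 3564 = -3564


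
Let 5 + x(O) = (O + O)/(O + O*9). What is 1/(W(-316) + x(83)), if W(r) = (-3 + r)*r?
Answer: 5/503996 ≈ 9.9207e-6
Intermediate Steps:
x(O) = -24/5 (x(O) = -5 + (O + O)/(O + O*9) = -5 + (2*O)/(O + 9*O) = -5 + (2*O)/((10*O)) = -5 + (2*O)*(1/(10*O)) = -5 + 1/5 = -24/5)
W(r) = r*(-3 + r)
1/(W(-316) + x(83)) = 1/(-316*(-3 - 316) - 24/5) = 1/(-316*(-319) - 24/5) = 1/(100804 - 24/5) = 1/(503996/5) = 5/503996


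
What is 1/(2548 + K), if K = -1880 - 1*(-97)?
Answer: 1/765 ≈ 0.0013072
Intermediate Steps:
K = -1783 (K = -1880 + 97 = -1783)
1/(2548 + K) = 1/(2548 - 1783) = 1/765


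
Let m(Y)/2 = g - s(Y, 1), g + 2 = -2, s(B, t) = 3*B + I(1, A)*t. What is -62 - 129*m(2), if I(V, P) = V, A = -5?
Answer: 2776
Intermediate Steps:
s(B, t) = t + 3*B (s(B, t) = 3*B + 1*t = 3*B + t = t + 3*B)
g = -4 (g = -2 - 2 = -4)
m(Y) = -10 - 6*Y (m(Y) = 2*(-4 - (1 + 3*Y)) = 2*(-4 + (-1 - 3*Y)) = 2*(-5 - 3*Y) = -10 - 6*Y)
-62 - 129*m(2) = -62 - 129*(-10 - 6*2) = -62 - 129*(-10 - 12) = -62 - 129*(-22) = -62 + 2838 = 2776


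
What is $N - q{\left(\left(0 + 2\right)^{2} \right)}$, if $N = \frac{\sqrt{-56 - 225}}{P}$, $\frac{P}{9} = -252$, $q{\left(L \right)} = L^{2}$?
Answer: $-16 - \frac{i \sqrt{281}}{2268} \approx -16.0 - 0.0073911 i$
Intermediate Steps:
$P = -2268$ ($P = 9 \left(-252\right) = -2268$)
$N = - \frac{i \sqrt{281}}{2268}$ ($N = \frac{\sqrt{-56 - 225}}{-2268} = \sqrt{-281} \left(- \frac{1}{2268}\right) = i \sqrt{281} \left(- \frac{1}{2268}\right) = - \frac{i \sqrt{281}}{2268} \approx - 0.0073911 i$)
$N - q{\left(\left(0 + 2\right)^{2} \right)} = - \frac{i \sqrt{281}}{2268} - \left(\left(0 + 2\right)^{2}\right)^{2} = - \frac{i \sqrt{281}}{2268} - \left(2^{2}\right)^{2} = - \frac{i \sqrt{281}}{2268} - 4^{2} = - \frac{i \sqrt{281}}{2268} - 16 = -16 - \frac{i \sqrt{281}}{2268}$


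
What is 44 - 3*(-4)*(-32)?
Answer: -340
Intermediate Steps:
44 - 3*(-4)*(-32) = 44 + 12*(-32) = 44 - 384 = -340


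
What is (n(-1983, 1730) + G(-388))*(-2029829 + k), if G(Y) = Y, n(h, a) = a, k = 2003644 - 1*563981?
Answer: -792002772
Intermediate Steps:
k = 1439663 (k = 2003644 - 563981 = 1439663)
(n(-1983, 1730) + G(-388))*(-2029829 + k) = (1730 - 388)*(-2029829 + 1439663) = 1342*(-590166) = -792002772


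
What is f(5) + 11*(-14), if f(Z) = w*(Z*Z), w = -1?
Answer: -179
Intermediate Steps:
f(Z) = -Z**2 (f(Z) = -Z*Z = -Z**2)
f(5) + 11*(-14) = -1*5**2 + 11*(-14) = -1*25 - 154 = -25 - 154 = -179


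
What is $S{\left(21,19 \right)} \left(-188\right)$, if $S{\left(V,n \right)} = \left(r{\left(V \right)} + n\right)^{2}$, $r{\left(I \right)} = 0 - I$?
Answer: $-752$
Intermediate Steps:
$r{\left(I \right)} = - I$
$S{\left(V,n \right)} = \left(n - V\right)^{2}$ ($S{\left(V,n \right)} = \left(- V + n\right)^{2} = \left(n - V\right)^{2}$)
$S{\left(21,19 \right)} \left(-188\right) = \left(21 - 19\right)^{2} \left(-188\right) = 2^{2} \left(-188\right) = 4 \left(-188\right) = -752$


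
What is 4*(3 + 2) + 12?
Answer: 32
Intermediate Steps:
4*(3 + 2) + 12 = 4*5 + 12 = 20 + 12 = 32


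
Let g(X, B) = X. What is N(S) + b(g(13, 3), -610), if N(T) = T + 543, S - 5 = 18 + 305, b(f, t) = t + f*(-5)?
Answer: 196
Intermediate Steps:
b(f, t) = t - 5*f
S = 328 (S = 5 + (18 + 305) = 5 + 323 = 328)
N(T) = 543 + T
N(S) + b(g(13, 3), -610) = (543 + 328) + (-610 - 5*13) = 871 + (-610 - 65) = 871 - 675 = 196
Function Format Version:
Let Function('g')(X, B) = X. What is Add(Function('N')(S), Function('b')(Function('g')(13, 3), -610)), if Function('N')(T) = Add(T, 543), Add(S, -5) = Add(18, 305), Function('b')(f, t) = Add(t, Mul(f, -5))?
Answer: 196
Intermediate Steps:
Function('b')(f, t) = Add(t, Mul(-5, f))
S = 328 (S = Add(5, Add(18, 305)) = Add(5, 323) = 328)
Function('N')(T) = Add(543, T)
Add(Function('N')(S), Function('b')(Function('g')(13, 3), -610)) = Add(Add(543, 328), Add(-610, Mul(-5, 13))) = Add(871, Add(-610, -65)) = Add(871, -675) = 196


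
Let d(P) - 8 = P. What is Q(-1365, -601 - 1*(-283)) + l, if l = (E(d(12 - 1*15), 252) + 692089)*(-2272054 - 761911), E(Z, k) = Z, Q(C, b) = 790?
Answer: -2099788971920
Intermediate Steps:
d(P) = 8 + P
l = -2099788972710 (l = ((8 + (12 - 1*15)) + 692089)*(-2272054 - 761911) = ((8 + (12 - 15)) + 692089)*(-3033965) = ((8 - 3) + 692089)*(-3033965) = (5 + 692089)*(-3033965) = 692094*(-3033965) = -2099788972710)
Q(-1365, -601 - 1*(-283)) + l = 790 - 2099788972710 = -2099788971920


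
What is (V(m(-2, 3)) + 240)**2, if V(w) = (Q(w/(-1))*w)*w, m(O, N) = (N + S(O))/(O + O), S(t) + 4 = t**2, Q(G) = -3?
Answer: 14538969/256 ≈ 56793.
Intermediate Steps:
S(t) = -4 + t**2
m(O, N) = (-4 + N + O**2)/(2*O) (m(O, N) = (N + (-4 + O**2))/(O + O) = (-4 + N + O**2)/((2*O)) = (-4 + N + O**2)*(1/(2*O)) = (-4 + N + O**2)/(2*O))
V(w) = -3*w**2 (V(w) = (-3*w)*w = -3*w**2)
(V(m(-2, 3)) + 240)**2 = (-3*(-4 + 3 + (-2)**2)**2/16 + 240)**2 = (-3*(-4 + 3 + 4)**2/16 + 240)**2 = (-3*((1/2)*(-1/2)*3)**2 + 240)**2 = (-3*(-3/4)**2 + 240)**2 = (-3*9/16 + 240)**2 = (-27/16 + 240)**2 = (3813/16)**2 = 14538969/256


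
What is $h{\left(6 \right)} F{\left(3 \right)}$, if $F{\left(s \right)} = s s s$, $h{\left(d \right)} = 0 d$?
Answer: $0$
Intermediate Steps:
$h{\left(d \right)} = 0$
$F{\left(s \right)} = s^{3}$ ($F{\left(s \right)} = s^{2} s = s^{3}$)
$h{\left(6 \right)} F{\left(3 \right)} = 0 \cdot 3^{3} = 0 \cdot 27 = 0$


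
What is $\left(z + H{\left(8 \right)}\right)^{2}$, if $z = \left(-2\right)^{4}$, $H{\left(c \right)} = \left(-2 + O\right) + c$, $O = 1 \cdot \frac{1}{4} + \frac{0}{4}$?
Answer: $\frac{7921}{16} \approx 495.06$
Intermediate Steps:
$O = \frac{1}{4}$ ($O = 1 \cdot \frac{1}{4} + 0 \cdot \frac{1}{4} = \frac{1}{4} + 0 = \frac{1}{4} \approx 0.25$)
$H{\left(c \right)} = - \frac{7}{4} + c$ ($H{\left(c \right)} = \left(-2 + \frac{1}{4}\right) + c = - \frac{7}{4} + c$)
$z = 16$
$\left(z + H{\left(8 \right)}\right)^{2} = \left(16 + \left(- \frac{7}{4} + 8\right)\right)^{2} = \left(16 + \frac{25}{4}\right)^{2} = \left(\frac{89}{4}\right)^{2} = \frac{7921}{16}$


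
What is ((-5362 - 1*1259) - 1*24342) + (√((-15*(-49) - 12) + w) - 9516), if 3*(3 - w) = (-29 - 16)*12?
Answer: -40479 + √906 ≈ -40449.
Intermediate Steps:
w = 183 (w = 3 - (-29 - 16)*12/3 = 3 - (-15)*12 = 3 - ⅓*(-540) = 3 + 180 = 183)
((-5362 - 1*1259) - 1*24342) + (√((-15*(-49) - 12) + w) - 9516) = ((-5362 - 1*1259) - 1*24342) + (√((-15*(-49) - 12) + 183) - 9516) = ((-5362 - 1259) - 24342) + (√((735 - 12) + 183) - 9516) = (-6621 - 24342) + (√(723 + 183) - 9516) = -30963 + (√906 - 9516) = -30963 + (-9516 + √906) = -40479 + √906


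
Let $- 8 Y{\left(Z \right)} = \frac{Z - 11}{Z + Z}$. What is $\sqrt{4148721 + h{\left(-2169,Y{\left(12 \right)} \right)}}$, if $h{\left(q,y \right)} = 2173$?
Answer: $\sqrt{4150894} \approx 2037.4$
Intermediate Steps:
$Y{\left(Z \right)} = - \frac{-11 + Z}{16 Z}$ ($Y{\left(Z \right)} = - \frac{\left(Z - 11\right) \frac{1}{Z + Z}}{8} = - \frac{\left(-11 + Z\right) \frac{1}{2 Z}}{8} = - \frac{\frac{1}{2} \frac{1}{Z} \left(-11 + Z\right)}{8} = - \frac{-11 + Z}{16 Z}$)
$\sqrt{4148721 + h{\left(-2169,Y{\left(12 \right)} \right)}} = \sqrt{4148721 + 2173} = \sqrt{4150894}$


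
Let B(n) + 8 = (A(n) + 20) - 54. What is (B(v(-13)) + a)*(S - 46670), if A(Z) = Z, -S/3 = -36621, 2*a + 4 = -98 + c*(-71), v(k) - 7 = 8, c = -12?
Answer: 21991164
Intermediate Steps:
v(k) = 15 (v(k) = 7 + 8 = 15)
a = 375 (a = -2 + (-98 - 12*(-71))/2 = -2 + (-98 + 852)/2 = -2 + (½)*754 = -2 + 377 = 375)
S = 109863 (S = -3*(-36621) = 109863)
B(n) = -42 + n (B(n) = -8 + ((n + 20) - 54) = -8 + ((20 + n) - 54) = -8 + (-34 + n) = -42 + n)
(B(v(-13)) + a)*(S - 46670) = ((-42 + 15) + 375)*(109863 - 46670) = (-27 + 375)*63193 = 348*63193 = 21991164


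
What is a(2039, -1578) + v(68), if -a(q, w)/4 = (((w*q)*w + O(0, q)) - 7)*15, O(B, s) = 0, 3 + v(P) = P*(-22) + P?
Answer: -304636877571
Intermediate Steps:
v(P) = -3 - 21*P (v(P) = -3 + (P*(-22) + P) = -3 + (-22*P + P) = -3 - 21*P)
a(q, w) = 420 - 60*q*w**2 (a(q, w) = -4*(((w*q)*w + 0) - 7)*15 = -4*(((q*w)*w + 0) - 7)*15 = -4*((q*w**2 + 0) - 7)*15 = -4*(q*w**2 - 7)*15 = -4*(-7 + q*w**2)*15 = -4*(-105 + 15*q*w**2) = 420 - 60*q*w**2)
a(2039, -1578) + v(68) = (420 - 60*2039*(-1578)**2) + (-3 - 21*68) = (420 - 60*2039*2490084) + (-3 - 1428) = (420 - 304636876560) - 1431 = -304636876140 - 1431 = -304636877571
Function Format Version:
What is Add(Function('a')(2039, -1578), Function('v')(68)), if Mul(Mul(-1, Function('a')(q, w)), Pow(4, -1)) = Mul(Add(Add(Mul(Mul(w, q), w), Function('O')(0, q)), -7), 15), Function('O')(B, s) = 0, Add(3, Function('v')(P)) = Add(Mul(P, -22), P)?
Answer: -304636877571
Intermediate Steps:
Function('v')(P) = Add(-3, Mul(-21, P)) (Function('v')(P) = Add(-3, Add(Mul(P, -22), P)) = Add(-3, Add(Mul(-22, P), P)) = Add(-3, Mul(-21, P)))
Function('a')(q, w) = Add(420, Mul(-60, q, Pow(w, 2))) (Function('a')(q, w) = Mul(-4, Mul(Add(Add(Mul(Mul(w, q), w), 0), -7), 15)) = Mul(-4, Mul(Add(Add(Mul(Mul(q, w), w), 0), -7), 15)) = Mul(-4, Mul(Add(Add(Mul(q, Pow(w, 2)), 0), -7), 15)) = Mul(-4, Mul(Add(Mul(q, Pow(w, 2)), -7), 15)) = Mul(-4, Mul(Add(-7, Mul(q, Pow(w, 2))), 15)) = Mul(-4, Add(-105, Mul(15, q, Pow(w, 2)))) = Add(420, Mul(-60, q, Pow(w, 2))))
Add(Function('a')(2039, -1578), Function('v')(68)) = Add(Add(420, Mul(-60, 2039, Pow(-1578, 2))), Add(-3, Mul(-21, 68))) = Add(Add(420, Mul(-60, 2039, 2490084)), Add(-3, -1428)) = Add(Add(420, -304636876560), -1431) = Add(-304636876140, -1431) = -304636877571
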